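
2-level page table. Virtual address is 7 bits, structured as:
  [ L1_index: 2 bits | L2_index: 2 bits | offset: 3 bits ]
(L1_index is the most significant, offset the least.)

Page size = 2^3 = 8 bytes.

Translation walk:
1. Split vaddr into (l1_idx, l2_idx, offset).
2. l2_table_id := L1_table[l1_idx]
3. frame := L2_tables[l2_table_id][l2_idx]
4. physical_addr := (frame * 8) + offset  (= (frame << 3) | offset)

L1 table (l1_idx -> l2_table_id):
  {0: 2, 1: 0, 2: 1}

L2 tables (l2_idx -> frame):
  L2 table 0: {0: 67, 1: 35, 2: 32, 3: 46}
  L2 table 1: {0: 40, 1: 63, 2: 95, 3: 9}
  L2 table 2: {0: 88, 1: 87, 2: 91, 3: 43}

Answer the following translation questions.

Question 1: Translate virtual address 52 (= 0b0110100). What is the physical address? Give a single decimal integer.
vaddr = 52 = 0b0110100
Split: l1_idx=1, l2_idx=2, offset=4
L1[1] = 0
L2[0][2] = 32
paddr = 32 * 8 + 4 = 260

Answer: 260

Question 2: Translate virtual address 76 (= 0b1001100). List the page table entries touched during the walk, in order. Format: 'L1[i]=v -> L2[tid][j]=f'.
vaddr = 76 = 0b1001100
Split: l1_idx=2, l2_idx=1, offset=4

Answer: L1[2]=1 -> L2[1][1]=63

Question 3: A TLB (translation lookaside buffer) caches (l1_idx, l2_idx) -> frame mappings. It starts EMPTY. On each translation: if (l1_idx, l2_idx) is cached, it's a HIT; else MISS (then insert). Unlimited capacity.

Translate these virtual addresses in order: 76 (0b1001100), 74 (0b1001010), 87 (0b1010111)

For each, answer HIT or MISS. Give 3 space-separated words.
Answer: MISS HIT MISS

Derivation:
vaddr=76: (2,1) not in TLB -> MISS, insert
vaddr=74: (2,1) in TLB -> HIT
vaddr=87: (2,2) not in TLB -> MISS, insert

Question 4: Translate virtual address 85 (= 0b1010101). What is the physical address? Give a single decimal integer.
vaddr = 85 = 0b1010101
Split: l1_idx=2, l2_idx=2, offset=5
L1[2] = 1
L2[1][2] = 95
paddr = 95 * 8 + 5 = 765

Answer: 765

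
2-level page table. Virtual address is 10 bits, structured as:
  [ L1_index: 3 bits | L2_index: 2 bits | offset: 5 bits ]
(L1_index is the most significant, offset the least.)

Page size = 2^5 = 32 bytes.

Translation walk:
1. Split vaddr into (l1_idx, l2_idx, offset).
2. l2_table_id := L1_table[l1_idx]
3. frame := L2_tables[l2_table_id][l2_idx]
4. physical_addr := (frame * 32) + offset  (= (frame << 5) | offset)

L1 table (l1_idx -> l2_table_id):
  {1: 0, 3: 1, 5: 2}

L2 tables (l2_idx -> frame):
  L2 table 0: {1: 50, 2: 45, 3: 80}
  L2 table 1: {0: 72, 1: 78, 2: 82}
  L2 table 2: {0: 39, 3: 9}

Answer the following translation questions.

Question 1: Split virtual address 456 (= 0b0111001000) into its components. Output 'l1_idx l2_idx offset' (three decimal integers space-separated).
Answer: 3 2 8

Derivation:
vaddr = 456 = 0b0111001000
  top 3 bits -> l1_idx = 3
  next 2 bits -> l2_idx = 2
  bottom 5 bits -> offset = 8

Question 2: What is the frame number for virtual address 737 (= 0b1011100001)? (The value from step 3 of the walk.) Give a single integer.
Answer: 9

Derivation:
vaddr = 737: l1_idx=5, l2_idx=3
L1[5] = 2; L2[2][3] = 9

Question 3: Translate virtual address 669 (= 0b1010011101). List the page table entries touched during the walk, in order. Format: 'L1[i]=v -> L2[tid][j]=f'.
Answer: L1[5]=2 -> L2[2][0]=39

Derivation:
vaddr = 669 = 0b1010011101
Split: l1_idx=5, l2_idx=0, offset=29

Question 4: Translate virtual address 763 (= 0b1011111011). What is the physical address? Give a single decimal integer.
Answer: 315

Derivation:
vaddr = 763 = 0b1011111011
Split: l1_idx=5, l2_idx=3, offset=27
L1[5] = 2
L2[2][3] = 9
paddr = 9 * 32 + 27 = 315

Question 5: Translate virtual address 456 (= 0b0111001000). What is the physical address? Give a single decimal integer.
vaddr = 456 = 0b0111001000
Split: l1_idx=3, l2_idx=2, offset=8
L1[3] = 1
L2[1][2] = 82
paddr = 82 * 32 + 8 = 2632

Answer: 2632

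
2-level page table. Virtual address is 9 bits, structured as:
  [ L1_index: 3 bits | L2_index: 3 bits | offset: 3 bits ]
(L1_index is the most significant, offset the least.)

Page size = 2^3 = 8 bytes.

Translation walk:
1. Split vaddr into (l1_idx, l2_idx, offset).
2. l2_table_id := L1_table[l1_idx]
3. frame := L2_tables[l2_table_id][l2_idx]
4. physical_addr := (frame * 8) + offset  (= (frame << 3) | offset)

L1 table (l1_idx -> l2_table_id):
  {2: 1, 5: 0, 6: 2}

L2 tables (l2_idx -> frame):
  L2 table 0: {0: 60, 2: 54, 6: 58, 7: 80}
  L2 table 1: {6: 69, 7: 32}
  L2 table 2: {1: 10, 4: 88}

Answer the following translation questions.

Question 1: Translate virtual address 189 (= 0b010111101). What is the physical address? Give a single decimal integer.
vaddr = 189 = 0b010111101
Split: l1_idx=2, l2_idx=7, offset=5
L1[2] = 1
L2[1][7] = 32
paddr = 32 * 8 + 5 = 261

Answer: 261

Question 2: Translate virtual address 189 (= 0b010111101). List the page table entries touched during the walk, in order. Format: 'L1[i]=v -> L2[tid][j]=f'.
vaddr = 189 = 0b010111101
Split: l1_idx=2, l2_idx=7, offset=5

Answer: L1[2]=1 -> L2[1][7]=32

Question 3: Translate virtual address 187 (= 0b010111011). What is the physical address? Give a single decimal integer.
Answer: 259

Derivation:
vaddr = 187 = 0b010111011
Split: l1_idx=2, l2_idx=7, offset=3
L1[2] = 1
L2[1][7] = 32
paddr = 32 * 8 + 3 = 259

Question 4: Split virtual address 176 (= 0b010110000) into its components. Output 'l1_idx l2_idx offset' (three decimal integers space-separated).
vaddr = 176 = 0b010110000
  top 3 bits -> l1_idx = 2
  next 3 bits -> l2_idx = 6
  bottom 3 bits -> offset = 0

Answer: 2 6 0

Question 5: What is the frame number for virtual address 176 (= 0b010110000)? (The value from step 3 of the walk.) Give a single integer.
vaddr = 176: l1_idx=2, l2_idx=6
L1[2] = 1; L2[1][6] = 69

Answer: 69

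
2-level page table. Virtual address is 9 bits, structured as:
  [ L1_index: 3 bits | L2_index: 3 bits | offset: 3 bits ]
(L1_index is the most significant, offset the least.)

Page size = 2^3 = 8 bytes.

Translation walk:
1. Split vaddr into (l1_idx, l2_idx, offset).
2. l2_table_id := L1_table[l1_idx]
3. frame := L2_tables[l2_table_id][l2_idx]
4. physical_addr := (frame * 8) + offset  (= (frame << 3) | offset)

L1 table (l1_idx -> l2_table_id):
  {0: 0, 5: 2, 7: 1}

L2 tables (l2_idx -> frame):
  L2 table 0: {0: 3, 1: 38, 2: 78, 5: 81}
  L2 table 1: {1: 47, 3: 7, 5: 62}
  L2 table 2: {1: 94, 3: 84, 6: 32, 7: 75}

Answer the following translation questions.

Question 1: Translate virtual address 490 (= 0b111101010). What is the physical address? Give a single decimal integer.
Answer: 498

Derivation:
vaddr = 490 = 0b111101010
Split: l1_idx=7, l2_idx=5, offset=2
L1[7] = 1
L2[1][5] = 62
paddr = 62 * 8 + 2 = 498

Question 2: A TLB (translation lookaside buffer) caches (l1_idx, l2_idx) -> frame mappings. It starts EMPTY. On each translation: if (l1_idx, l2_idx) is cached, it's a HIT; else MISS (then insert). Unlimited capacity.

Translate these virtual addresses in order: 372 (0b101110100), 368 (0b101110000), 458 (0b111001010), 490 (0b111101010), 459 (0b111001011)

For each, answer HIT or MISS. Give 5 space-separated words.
Answer: MISS HIT MISS MISS HIT

Derivation:
vaddr=372: (5,6) not in TLB -> MISS, insert
vaddr=368: (5,6) in TLB -> HIT
vaddr=458: (7,1) not in TLB -> MISS, insert
vaddr=490: (7,5) not in TLB -> MISS, insert
vaddr=459: (7,1) in TLB -> HIT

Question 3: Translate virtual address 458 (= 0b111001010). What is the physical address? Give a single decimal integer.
vaddr = 458 = 0b111001010
Split: l1_idx=7, l2_idx=1, offset=2
L1[7] = 1
L2[1][1] = 47
paddr = 47 * 8 + 2 = 378

Answer: 378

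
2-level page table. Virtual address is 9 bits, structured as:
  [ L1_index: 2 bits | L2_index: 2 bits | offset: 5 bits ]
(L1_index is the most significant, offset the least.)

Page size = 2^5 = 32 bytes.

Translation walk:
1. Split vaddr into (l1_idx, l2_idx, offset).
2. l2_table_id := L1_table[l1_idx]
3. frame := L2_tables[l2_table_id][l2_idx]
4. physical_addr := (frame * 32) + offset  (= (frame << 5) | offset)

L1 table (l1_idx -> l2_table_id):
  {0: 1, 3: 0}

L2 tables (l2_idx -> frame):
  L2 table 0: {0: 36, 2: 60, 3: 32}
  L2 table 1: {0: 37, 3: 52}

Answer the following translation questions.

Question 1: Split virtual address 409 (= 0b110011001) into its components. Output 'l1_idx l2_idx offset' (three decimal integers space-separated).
vaddr = 409 = 0b110011001
  top 2 bits -> l1_idx = 3
  next 2 bits -> l2_idx = 0
  bottom 5 bits -> offset = 25

Answer: 3 0 25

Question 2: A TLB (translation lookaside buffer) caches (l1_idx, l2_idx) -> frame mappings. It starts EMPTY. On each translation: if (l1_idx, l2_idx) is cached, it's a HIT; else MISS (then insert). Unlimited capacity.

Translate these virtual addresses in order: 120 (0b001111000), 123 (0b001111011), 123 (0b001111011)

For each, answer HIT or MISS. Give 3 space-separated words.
Answer: MISS HIT HIT

Derivation:
vaddr=120: (0,3) not in TLB -> MISS, insert
vaddr=123: (0,3) in TLB -> HIT
vaddr=123: (0,3) in TLB -> HIT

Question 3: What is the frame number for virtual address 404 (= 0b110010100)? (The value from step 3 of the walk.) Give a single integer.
vaddr = 404: l1_idx=3, l2_idx=0
L1[3] = 0; L2[0][0] = 36

Answer: 36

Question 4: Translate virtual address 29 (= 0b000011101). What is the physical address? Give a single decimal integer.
vaddr = 29 = 0b000011101
Split: l1_idx=0, l2_idx=0, offset=29
L1[0] = 1
L2[1][0] = 37
paddr = 37 * 32 + 29 = 1213

Answer: 1213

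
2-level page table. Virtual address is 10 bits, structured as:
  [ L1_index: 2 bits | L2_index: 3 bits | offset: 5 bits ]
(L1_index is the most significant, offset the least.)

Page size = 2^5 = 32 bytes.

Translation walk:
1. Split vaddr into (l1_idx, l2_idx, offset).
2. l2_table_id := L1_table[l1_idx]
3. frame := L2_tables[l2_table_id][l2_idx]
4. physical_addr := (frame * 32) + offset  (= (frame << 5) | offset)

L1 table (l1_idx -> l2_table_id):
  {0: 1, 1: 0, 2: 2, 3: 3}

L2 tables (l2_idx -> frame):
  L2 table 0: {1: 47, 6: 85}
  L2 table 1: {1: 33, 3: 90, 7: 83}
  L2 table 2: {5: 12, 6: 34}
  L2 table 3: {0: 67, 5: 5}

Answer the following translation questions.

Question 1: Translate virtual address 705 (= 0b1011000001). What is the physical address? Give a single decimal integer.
Answer: 1089

Derivation:
vaddr = 705 = 0b1011000001
Split: l1_idx=2, l2_idx=6, offset=1
L1[2] = 2
L2[2][6] = 34
paddr = 34 * 32 + 1 = 1089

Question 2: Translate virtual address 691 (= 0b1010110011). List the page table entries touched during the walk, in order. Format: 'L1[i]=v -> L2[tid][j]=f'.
Answer: L1[2]=2 -> L2[2][5]=12

Derivation:
vaddr = 691 = 0b1010110011
Split: l1_idx=2, l2_idx=5, offset=19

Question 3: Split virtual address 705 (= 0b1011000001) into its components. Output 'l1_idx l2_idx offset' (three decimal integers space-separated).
vaddr = 705 = 0b1011000001
  top 2 bits -> l1_idx = 2
  next 3 bits -> l2_idx = 6
  bottom 5 bits -> offset = 1

Answer: 2 6 1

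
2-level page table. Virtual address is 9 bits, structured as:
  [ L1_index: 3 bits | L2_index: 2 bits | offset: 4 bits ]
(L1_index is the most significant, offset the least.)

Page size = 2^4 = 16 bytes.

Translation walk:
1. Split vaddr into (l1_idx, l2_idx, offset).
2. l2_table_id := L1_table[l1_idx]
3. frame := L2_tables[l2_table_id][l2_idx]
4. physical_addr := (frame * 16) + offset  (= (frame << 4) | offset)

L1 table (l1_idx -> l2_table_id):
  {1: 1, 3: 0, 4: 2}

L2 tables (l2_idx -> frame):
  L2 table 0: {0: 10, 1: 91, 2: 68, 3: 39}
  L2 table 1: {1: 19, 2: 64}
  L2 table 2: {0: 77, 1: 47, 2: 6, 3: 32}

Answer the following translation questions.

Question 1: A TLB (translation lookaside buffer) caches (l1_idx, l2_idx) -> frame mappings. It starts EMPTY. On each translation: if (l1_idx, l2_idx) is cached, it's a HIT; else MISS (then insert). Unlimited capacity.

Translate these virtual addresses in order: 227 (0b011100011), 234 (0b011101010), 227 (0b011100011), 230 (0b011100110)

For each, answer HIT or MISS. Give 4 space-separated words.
vaddr=227: (3,2) not in TLB -> MISS, insert
vaddr=234: (3,2) in TLB -> HIT
vaddr=227: (3,2) in TLB -> HIT
vaddr=230: (3,2) in TLB -> HIT

Answer: MISS HIT HIT HIT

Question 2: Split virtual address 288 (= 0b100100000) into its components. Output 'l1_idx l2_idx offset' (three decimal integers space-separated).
Answer: 4 2 0

Derivation:
vaddr = 288 = 0b100100000
  top 3 bits -> l1_idx = 4
  next 2 bits -> l2_idx = 2
  bottom 4 bits -> offset = 0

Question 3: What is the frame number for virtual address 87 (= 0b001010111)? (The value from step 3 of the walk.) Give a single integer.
vaddr = 87: l1_idx=1, l2_idx=1
L1[1] = 1; L2[1][1] = 19

Answer: 19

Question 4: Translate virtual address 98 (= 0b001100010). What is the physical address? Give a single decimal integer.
vaddr = 98 = 0b001100010
Split: l1_idx=1, l2_idx=2, offset=2
L1[1] = 1
L2[1][2] = 64
paddr = 64 * 16 + 2 = 1026

Answer: 1026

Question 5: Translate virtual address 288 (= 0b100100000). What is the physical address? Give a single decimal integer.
vaddr = 288 = 0b100100000
Split: l1_idx=4, l2_idx=2, offset=0
L1[4] = 2
L2[2][2] = 6
paddr = 6 * 16 + 0 = 96

Answer: 96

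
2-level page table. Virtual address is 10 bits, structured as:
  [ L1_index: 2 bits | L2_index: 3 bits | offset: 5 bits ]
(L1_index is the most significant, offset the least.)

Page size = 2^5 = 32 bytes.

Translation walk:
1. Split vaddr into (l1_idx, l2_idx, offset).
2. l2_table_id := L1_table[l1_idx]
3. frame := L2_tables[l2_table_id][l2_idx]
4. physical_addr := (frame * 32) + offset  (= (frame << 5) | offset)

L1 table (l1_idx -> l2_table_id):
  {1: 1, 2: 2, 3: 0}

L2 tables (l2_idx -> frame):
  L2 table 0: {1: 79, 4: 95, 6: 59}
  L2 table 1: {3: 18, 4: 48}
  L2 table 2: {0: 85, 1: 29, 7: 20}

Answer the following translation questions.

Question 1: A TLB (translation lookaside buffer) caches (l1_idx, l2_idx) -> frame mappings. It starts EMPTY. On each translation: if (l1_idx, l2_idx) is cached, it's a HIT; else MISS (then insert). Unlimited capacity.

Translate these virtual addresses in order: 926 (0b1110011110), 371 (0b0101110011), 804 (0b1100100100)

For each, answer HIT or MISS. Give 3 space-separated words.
Answer: MISS MISS MISS

Derivation:
vaddr=926: (3,4) not in TLB -> MISS, insert
vaddr=371: (1,3) not in TLB -> MISS, insert
vaddr=804: (3,1) not in TLB -> MISS, insert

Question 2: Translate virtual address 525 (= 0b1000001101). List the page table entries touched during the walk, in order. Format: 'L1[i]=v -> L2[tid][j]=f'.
Answer: L1[2]=2 -> L2[2][0]=85

Derivation:
vaddr = 525 = 0b1000001101
Split: l1_idx=2, l2_idx=0, offset=13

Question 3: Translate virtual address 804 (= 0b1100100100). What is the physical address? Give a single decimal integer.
vaddr = 804 = 0b1100100100
Split: l1_idx=3, l2_idx=1, offset=4
L1[3] = 0
L2[0][1] = 79
paddr = 79 * 32 + 4 = 2532

Answer: 2532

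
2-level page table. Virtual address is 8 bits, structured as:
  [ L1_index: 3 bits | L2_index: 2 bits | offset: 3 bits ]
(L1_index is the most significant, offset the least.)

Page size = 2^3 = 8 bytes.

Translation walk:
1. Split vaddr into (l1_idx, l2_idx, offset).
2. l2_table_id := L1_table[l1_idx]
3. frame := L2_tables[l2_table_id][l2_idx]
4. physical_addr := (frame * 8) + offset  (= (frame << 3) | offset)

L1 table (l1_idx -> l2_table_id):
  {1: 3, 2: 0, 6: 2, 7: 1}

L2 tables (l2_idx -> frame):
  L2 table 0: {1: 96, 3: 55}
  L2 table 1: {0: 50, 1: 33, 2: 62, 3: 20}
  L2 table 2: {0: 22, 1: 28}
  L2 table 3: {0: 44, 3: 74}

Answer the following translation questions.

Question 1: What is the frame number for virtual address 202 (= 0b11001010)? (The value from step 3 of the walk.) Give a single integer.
Answer: 28

Derivation:
vaddr = 202: l1_idx=6, l2_idx=1
L1[6] = 2; L2[2][1] = 28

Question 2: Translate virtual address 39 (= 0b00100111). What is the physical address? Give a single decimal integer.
Answer: 359

Derivation:
vaddr = 39 = 0b00100111
Split: l1_idx=1, l2_idx=0, offset=7
L1[1] = 3
L2[3][0] = 44
paddr = 44 * 8 + 7 = 359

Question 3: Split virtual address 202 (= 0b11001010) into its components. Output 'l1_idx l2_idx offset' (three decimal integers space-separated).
Answer: 6 1 2

Derivation:
vaddr = 202 = 0b11001010
  top 3 bits -> l1_idx = 6
  next 2 bits -> l2_idx = 1
  bottom 3 bits -> offset = 2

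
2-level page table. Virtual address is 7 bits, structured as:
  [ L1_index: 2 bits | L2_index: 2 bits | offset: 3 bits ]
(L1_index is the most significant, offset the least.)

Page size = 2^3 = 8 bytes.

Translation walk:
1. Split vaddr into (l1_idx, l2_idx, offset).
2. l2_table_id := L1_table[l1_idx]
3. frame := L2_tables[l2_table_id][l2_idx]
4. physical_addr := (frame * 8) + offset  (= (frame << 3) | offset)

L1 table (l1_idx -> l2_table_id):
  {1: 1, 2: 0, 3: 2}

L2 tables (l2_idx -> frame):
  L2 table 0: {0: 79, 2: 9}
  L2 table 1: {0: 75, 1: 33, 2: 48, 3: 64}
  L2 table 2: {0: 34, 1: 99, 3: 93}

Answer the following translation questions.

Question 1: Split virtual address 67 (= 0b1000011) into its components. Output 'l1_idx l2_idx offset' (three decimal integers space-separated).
Answer: 2 0 3

Derivation:
vaddr = 67 = 0b1000011
  top 2 bits -> l1_idx = 2
  next 2 bits -> l2_idx = 0
  bottom 3 bits -> offset = 3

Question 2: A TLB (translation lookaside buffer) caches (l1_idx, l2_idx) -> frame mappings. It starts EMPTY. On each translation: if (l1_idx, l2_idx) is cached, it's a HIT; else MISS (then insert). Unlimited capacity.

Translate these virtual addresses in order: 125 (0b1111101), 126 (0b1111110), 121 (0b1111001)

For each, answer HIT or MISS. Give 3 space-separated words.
Answer: MISS HIT HIT

Derivation:
vaddr=125: (3,3) not in TLB -> MISS, insert
vaddr=126: (3,3) in TLB -> HIT
vaddr=121: (3,3) in TLB -> HIT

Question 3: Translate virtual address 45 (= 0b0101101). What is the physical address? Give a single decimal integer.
vaddr = 45 = 0b0101101
Split: l1_idx=1, l2_idx=1, offset=5
L1[1] = 1
L2[1][1] = 33
paddr = 33 * 8 + 5 = 269

Answer: 269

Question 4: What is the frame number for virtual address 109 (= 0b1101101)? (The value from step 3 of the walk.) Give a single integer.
vaddr = 109: l1_idx=3, l2_idx=1
L1[3] = 2; L2[2][1] = 99

Answer: 99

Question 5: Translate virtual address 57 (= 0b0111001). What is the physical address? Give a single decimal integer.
vaddr = 57 = 0b0111001
Split: l1_idx=1, l2_idx=3, offset=1
L1[1] = 1
L2[1][3] = 64
paddr = 64 * 8 + 1 = 513

Answer: 513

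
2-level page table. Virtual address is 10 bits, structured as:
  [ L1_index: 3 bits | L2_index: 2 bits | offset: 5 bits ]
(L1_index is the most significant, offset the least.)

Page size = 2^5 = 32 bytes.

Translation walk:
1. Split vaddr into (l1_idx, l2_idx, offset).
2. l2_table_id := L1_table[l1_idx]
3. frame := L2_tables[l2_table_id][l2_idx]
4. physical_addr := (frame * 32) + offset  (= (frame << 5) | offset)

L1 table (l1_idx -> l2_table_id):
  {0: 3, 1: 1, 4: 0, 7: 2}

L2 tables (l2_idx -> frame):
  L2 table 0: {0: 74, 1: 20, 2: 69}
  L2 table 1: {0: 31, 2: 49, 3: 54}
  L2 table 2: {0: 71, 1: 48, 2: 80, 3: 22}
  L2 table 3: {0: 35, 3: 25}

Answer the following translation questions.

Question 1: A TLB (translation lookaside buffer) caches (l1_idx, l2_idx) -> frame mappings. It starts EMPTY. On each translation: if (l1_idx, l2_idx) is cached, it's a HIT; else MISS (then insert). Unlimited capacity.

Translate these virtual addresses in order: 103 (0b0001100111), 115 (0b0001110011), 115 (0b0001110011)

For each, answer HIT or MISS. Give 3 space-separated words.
Answer: MISS HIT HIT

Derivation:
vaddr=103: (0,3) not in TLB -> MISS, insert
vaddr=115: (0,3) in TLB -> HIT
vaddr=115: (0,3) in TLB -> HIT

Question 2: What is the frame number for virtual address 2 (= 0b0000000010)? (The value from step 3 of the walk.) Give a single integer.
Answer: 35

Derivation:
vaddr = 2: l1_idx=0, l2_idx=0
L1[0] = 3; L2[3][0] = 35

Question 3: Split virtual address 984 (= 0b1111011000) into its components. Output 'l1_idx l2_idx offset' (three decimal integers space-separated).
vaddr = 984 = 0b1111011000
  top 3 bits -> l1_idx = 7
  next 2 bits -> l2_idx = 2
  bottom 5 bits -> offset = 24

Answer: 7 2 24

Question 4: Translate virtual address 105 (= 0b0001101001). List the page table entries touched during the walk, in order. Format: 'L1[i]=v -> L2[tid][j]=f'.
Answer: L1[0]=3 -> L2[3][3]=25

Derivation:
vaddr = 105 = 0b0001101001
Split: l1_idx=0, l2_idx=3, offset=9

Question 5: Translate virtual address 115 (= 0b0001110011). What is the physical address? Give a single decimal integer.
Answer: 819

Derivation:
vaddr = 115 = 0b0001110011
Split: l1_idx=0, l2_idx=3, offset=19
L1[0] = 3
L2[3][3] = 25
paddr = 25 * 32 + 19 = 819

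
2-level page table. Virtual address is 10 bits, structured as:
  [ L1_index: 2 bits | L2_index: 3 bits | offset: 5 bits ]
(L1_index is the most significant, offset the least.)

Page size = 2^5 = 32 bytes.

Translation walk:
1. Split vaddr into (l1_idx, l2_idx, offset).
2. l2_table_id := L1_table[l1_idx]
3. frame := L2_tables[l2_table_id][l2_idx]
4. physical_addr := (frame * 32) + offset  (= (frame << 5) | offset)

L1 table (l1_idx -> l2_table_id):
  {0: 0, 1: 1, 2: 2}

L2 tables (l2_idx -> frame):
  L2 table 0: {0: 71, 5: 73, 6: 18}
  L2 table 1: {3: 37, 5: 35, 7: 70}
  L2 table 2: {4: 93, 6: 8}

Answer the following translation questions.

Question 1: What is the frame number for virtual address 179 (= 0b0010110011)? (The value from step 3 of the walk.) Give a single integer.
Answer: 73

Derivation:
vaddr = 179: l1_idx=0, l2_idx=5
L1[0] = 0; L2[0][5] = 73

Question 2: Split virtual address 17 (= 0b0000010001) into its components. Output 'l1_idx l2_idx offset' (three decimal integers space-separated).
Answer: 0 0 17

Derivation:
vaddr = 17 = 0b0000010001
  top 2 bits -> l1_idx = 0
  next 3 bits -> l2_idx = 0
  bottom 5 bits -> offset = 17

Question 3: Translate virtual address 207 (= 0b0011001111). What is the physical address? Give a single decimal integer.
Answer: 591

Derivation:
vaddr = 207 = 0b0011001111
Split: l1_idx=0, l2_idx=6, offset=15
L1[0] = 0
L2[0][6] = 18
paddr = 18 * 32 + 15 = 591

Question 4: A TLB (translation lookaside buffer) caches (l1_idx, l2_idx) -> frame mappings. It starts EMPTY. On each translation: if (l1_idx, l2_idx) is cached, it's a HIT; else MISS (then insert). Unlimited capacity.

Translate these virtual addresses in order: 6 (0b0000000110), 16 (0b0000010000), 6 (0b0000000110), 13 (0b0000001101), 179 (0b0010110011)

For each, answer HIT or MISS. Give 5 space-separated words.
Answer: MISS HIT HIT HIT MISS

Derivation:
vaddr=6: (0,0) not in TLB -> MISS, insert
vaddr=16: (0,0) in TLB -> HIT
vaddr=6: (0,0) in TLB -> HIT
vaddr=13: (0,0) in TLB -> HIT
vaddr=179: (0,5) not in TLB -> MISS, insert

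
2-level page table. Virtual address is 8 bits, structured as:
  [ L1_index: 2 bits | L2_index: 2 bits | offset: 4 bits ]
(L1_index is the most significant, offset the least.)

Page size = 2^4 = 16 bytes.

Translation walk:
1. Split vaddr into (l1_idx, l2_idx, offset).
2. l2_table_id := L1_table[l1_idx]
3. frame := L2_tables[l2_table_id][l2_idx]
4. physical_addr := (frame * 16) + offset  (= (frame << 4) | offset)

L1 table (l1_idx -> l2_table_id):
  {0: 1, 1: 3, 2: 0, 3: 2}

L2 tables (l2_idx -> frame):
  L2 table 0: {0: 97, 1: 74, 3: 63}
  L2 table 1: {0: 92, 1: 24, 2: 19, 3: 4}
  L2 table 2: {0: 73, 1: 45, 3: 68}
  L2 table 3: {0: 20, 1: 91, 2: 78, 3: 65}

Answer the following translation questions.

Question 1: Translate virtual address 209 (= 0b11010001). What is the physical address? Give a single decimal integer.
vaddr = 209 = 0b11010001
Split: l1_idx=3, l2_idx=1, offset=1
L1[3] = 2
L2[2][1] = 45
paddr = 45 * 16 + 1 = 721

Answer: 721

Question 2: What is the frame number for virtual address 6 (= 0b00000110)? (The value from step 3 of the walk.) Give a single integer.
Answer: 92

Derivation:
vaddr = 6: l1_idx=0, l2_idx=0
L1[0] = 1; L2[1][0] = 92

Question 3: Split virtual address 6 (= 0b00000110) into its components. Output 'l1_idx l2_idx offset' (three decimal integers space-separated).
vaddr = 6 = 0b00000110
  top 2 bits -> l1_idx = 0
  next 2 bits -> l2_idx = 0
  bottom 4 bits -> offset = 6

Answer: 0 0 6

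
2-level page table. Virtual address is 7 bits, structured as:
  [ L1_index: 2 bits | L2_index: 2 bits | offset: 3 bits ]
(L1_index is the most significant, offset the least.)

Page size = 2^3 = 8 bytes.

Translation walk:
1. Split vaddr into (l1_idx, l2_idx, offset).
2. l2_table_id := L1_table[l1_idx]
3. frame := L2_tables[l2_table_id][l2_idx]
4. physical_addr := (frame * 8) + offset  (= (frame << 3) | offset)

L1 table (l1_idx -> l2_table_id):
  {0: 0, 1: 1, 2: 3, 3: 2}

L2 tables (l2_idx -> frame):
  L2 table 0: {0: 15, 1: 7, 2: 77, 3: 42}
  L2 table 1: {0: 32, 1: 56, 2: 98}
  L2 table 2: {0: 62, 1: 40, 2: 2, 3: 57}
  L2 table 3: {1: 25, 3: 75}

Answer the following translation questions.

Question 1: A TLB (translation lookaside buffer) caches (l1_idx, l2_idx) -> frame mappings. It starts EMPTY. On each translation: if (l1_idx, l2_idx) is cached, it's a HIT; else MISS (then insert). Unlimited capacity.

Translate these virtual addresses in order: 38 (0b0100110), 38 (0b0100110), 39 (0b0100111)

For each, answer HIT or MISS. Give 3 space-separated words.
Answer: MISS HIT HIT

Derivation:
vaddr=38: (1,0) not in TLB -> MISS, insert
vaddr=38: (1,0) in TLB -> HIT
vaddr=39: (1,0) in TLB -> HIT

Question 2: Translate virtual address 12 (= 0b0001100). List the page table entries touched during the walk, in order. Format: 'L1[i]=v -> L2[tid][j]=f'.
vaddr = 12 = 0b0001100
Split: l1_idx=0, l2_idx=1, offset=4

Answer: L1[0]=0 -> L2[0][1]=7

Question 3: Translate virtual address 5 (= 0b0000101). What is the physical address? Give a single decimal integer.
vaddr = 5 = 0b0000101
Split: l1_idx=0, l2_idx=0, offset=5
L1[0] = 0
L2[0][0] = 15
paddr = 15 * 8 + 5 = 125

Answer: 125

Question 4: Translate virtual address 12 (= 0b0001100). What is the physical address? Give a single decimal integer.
vaddr = 12 = 0b0001100
Split: l1_idx=0, l2_idx=1, offset=4
L1[0] = 0
L2[0][1] = 7
paddr = 7 * 8 + 4 = 60

Answer: 60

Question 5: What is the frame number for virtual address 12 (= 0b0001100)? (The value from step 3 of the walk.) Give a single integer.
Answer: 7

Derivation:
vaddr = 12: l1_idx=0, l2_idx=1
L1[0] = 0; L2[0][1] = 7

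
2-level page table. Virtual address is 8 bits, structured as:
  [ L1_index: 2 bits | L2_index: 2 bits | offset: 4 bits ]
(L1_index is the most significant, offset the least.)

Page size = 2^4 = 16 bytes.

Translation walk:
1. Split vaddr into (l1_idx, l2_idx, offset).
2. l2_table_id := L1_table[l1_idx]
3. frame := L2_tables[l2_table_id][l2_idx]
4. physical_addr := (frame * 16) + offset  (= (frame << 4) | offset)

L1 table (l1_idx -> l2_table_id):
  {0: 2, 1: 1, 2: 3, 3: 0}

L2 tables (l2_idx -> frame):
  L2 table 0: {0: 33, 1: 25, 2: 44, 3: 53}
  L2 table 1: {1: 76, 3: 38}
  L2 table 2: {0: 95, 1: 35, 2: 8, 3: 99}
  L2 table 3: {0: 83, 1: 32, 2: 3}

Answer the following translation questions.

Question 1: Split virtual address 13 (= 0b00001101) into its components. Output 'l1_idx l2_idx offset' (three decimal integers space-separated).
Answer: 0 0 13

Derivation:
vaddr = 13 = 0b00001101
  top 2 bits -> l1_idx = 0
  next 2 bits -> l2_idx = 0
  bottom 4 bits -> offset = 13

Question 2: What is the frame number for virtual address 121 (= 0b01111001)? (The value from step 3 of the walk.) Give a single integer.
vaddr = 121: l1_idx=1, l2_idx=3
L1[1] = 1; L2[1][3] = 38

Answer: 38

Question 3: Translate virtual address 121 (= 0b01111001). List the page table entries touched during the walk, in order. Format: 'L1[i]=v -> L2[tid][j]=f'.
vaddr = 121 = 0b01111001
Split: l1_idx=1, l2_idx=3, offset=9

Answer: L1[1]=1 -> L2[1][3]=38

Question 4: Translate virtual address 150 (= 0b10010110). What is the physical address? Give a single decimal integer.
Answer: 518

Derivation:
vaddr = 150 = 0b10010110
Split: l1_idx=2, l2_idx=1, offset=6
L1[2] = 3
L2[3][1] = 32
paddr = 32 * 16 + 6 = 518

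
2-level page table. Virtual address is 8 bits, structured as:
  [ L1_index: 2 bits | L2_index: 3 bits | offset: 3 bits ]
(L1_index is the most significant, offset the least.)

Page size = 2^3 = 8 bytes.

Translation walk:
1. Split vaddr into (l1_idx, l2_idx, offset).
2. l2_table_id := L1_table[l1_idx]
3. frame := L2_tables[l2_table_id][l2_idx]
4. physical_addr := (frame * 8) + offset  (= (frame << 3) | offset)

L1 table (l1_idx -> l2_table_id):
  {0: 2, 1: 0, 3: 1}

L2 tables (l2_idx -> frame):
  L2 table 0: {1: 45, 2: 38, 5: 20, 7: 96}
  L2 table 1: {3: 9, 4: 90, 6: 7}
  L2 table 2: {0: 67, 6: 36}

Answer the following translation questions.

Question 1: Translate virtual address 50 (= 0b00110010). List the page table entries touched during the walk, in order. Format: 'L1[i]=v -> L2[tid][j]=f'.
Answer: L1[0]=2 -> L2[2][6]=36

Derivation:
vaddr = 50 = 0b00110010
Split: l1_idx=0, l2_idx=6, offset=2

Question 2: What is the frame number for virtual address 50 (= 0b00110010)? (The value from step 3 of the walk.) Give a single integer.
Answer: 36

Derivation:
vaddr = 50: l1_idx=0, l2_idx=6
L1[0] = 2; L2[2][6] = 36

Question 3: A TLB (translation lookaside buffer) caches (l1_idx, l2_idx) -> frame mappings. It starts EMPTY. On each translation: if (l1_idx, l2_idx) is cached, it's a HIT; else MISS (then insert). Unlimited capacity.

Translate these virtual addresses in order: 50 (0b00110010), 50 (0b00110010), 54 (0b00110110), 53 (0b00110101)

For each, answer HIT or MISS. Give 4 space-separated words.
vaddr=50: (0,6) not in TLB -> MISS, insert
vaddr=50: (0,6) in TLB -> HIT
vaddr=54: (0,6) in TLB -> HIT
vaddr=53: (0,6) in TLB -> HIT

Answer: MISS HIT HIT HIT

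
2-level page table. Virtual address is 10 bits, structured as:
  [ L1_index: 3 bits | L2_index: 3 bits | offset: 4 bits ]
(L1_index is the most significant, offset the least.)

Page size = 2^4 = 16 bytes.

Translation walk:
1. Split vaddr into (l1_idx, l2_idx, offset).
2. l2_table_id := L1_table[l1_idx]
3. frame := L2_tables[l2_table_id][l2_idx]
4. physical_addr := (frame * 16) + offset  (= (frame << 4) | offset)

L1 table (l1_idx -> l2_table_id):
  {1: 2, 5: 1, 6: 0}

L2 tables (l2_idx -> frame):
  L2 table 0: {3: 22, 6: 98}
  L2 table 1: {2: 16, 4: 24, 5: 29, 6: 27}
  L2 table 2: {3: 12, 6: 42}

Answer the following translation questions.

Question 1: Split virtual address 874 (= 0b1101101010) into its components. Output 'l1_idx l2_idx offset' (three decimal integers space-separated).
vaddr = 874 = 0b1101101010
  top 3 bits -> l1_idx = 6
  next 3 bits -> l2_idx = 6
  bottom 4 bits -> offset = 10

Answer: 6 6 10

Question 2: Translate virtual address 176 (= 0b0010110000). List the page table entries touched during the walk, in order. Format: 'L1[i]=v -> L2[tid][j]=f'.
Answer: L1[1]=2 -> L2[2][3]=12

Derivation:
vaddr = 176 = 0b0010110000
Split: l1_idx=1, l2_idx=3, offset=0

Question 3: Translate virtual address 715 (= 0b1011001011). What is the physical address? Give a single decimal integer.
Answer: 395

Derivation:
vaddr = 715 = 0b1011001011
Split: l1_idx=5, l2_idx=4, offset=11
L1[5] = 1
L2[1][4] = 24
paddr = 24 * 16 + 11 = 395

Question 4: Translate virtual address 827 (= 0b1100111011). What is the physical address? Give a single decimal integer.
vaddr = 827 = 0b1100111011
Split: l1_idx=6, l2_idx=3, offset=11
L1[6] = 0
L2[0][3] = 22
paddr = 22 * 16 + 11 = 363

Answer: 363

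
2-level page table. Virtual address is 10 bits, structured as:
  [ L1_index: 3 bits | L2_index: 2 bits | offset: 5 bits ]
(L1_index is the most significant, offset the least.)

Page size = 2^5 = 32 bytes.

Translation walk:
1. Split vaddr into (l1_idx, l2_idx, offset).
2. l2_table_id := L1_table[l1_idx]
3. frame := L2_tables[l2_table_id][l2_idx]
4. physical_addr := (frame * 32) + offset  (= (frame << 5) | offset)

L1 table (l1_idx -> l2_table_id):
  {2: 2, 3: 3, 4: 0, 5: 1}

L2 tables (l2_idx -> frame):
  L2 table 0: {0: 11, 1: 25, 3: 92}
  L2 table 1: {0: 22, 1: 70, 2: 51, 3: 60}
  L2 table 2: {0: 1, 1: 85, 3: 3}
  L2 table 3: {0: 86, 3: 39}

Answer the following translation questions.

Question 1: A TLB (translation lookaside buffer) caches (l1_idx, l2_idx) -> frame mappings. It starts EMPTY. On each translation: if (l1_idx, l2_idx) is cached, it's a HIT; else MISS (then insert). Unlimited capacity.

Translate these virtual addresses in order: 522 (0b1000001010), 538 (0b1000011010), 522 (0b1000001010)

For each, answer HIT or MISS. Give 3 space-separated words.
Answer: MISS HIT HIT

Derivation:
vaddr=522: (4,0) not in TLB -> MISS, insert
vaddr=538: (4,0) in TLB -> HIT
vaddr=522: (4,0) in TLB -> HIT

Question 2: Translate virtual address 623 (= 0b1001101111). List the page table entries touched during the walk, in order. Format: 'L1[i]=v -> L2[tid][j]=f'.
Answer: L1[4]=0 -> L2[0][3]=92

Derivation:
vaddr = 623 = 0b1001101111
Split: l1_idx=4, l2_idx=3, offset=15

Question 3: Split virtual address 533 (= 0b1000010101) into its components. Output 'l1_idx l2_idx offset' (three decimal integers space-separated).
Answer: 4 0 21

Derivation:
vaddr = 533 = 0b1000010101
  top 3 bits -> l1_idx = 4
  next 2 bits -> l2_idx = 0
  bottom 5 bits -> offset = 21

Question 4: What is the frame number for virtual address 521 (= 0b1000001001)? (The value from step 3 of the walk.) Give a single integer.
Answer: 11

Derivation:
vaddr = 521: l1_idx=4, l2_idx=0
L1[4] = 0; L2[0][0] = 11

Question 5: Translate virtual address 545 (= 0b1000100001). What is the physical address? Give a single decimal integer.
vaddr = 545 = 0b1000100001
Split: l1_idx=4, l2_idx=1, offset=1
L1[4] = 0
L2[0][1] = 25
paddr = 25 * 32 + 1 = 801

Answer: 801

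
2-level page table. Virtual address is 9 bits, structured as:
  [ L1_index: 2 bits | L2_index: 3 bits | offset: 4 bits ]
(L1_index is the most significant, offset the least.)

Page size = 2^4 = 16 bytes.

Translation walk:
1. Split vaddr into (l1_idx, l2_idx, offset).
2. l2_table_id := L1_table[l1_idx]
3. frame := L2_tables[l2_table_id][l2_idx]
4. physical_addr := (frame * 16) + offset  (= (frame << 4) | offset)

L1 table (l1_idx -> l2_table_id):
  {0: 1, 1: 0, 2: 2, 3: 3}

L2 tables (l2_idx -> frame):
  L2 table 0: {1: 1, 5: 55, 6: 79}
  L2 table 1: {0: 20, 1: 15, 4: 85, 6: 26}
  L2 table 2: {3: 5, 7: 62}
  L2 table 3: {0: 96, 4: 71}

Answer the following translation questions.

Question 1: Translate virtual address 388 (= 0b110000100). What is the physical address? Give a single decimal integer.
vaddr = 388 = 0b110000100
Split: l1_idx=3, l2_idx=0, offset=4
L1[3] = 3
L2[3][0] = 96
paddr = 96 * 16 + 4 = 1540

Answer: 1540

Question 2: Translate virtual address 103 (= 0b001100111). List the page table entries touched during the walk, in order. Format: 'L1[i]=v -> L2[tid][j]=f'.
Answer: L1[0]=1 -> L2[1][6]=26

Derivation:
vaddr = 103 = 0b001100111
Split: l1_idx=0, l2_idx=6, offset=7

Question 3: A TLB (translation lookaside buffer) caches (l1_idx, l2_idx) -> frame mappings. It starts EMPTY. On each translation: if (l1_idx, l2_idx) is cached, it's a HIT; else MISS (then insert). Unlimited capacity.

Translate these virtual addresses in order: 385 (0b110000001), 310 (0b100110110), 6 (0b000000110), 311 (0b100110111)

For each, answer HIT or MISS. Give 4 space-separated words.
Answer: MISS MISS MISS HIT

Derivation:
vaddr=385: (3,0) not in TLB -> MISS, insert
vaddr=310: (2,3) not in TLB -> MISS, insert
vaddr=6: (0,0) not in TLB -> MISS, insert
vaddr=311: (2,3) in TLB -> HIT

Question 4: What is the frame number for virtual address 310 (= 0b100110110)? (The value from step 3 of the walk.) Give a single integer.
vaddr = 310: l1_idx=2, l2_idx=3
L1[2] = 2; L2[2][3] = 5

Answer: 5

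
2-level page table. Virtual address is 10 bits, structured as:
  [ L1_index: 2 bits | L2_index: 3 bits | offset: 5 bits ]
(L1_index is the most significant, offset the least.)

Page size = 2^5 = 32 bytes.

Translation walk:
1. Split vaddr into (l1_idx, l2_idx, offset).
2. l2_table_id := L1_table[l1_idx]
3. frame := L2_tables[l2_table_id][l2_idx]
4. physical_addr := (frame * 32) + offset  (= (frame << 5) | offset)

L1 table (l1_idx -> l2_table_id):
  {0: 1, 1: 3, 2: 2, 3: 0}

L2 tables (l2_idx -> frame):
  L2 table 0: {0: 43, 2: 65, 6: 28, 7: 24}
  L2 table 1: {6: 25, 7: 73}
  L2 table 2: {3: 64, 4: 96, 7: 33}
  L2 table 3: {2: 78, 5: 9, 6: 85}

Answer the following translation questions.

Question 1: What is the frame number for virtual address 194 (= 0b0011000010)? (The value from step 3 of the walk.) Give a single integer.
vaddr = 194: l1_idx=0, l2_idx=6
L1[0] = 1; L2[1][6] = 25

Answer: 25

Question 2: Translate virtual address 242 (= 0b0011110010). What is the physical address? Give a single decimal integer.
vaddr = 242 = 0b0011110010
Split: l1_idx=0, l2_idx=7, offset=18
L1[0] = 1
L2[1][7] = 73
paddr = 73 * 32 + 18 = 2354

Answer: 2354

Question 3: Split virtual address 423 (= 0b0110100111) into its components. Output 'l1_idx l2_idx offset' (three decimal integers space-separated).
vaddr = 423 = 0b0110100111
  top 2 bits -> l1_idx = 1
  next 3 bits -> l2_idx = 5
  bottom 5 bits -> offset = 7

Answer: 1 5 7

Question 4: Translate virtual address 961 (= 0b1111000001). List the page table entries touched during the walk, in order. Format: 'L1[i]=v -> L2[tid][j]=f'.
Answer: L1[3]=0 -> L2[0][6]=28

Derivation:
vaddr = 961 = 0b1111000001
Split: l1_idx=3, l2_idx=6, offset=1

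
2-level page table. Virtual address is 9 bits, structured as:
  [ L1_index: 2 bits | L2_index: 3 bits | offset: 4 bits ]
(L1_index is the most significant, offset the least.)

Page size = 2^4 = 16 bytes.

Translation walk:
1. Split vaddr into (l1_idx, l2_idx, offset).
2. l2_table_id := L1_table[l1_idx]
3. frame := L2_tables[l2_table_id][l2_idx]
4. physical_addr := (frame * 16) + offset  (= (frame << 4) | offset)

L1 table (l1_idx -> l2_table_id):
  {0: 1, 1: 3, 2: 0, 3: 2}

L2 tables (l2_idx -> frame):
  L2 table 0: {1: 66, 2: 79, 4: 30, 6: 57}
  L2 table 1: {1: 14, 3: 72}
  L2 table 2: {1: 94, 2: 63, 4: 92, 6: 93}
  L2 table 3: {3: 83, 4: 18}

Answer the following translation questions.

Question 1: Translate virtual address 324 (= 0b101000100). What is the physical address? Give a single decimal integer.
vaddr = 324 = 0b101000100
Split: l1_idx=2, l2_idx=4, offset=4
L1[2] = 0
L2[0][4] = 30
paddr = 30 * 16 + 4 = 484

Answer: 484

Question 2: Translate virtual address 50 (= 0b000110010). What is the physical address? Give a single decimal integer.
Answer: 1154

Derivation:
vaddr = 50 = 0b000110010
Split: l1_idx=0, l2_idx=3, offset=2
L1[0] = 1
L2[1][3] = 72
paddr = 72 * 16 + 2 = 1154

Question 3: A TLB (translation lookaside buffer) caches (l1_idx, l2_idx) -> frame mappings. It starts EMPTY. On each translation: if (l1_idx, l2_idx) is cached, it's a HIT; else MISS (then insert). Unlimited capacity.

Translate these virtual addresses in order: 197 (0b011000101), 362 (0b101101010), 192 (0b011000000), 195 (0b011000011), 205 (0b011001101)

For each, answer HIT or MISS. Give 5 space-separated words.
vaddr=197: (1,4) not in TLB -> MISS, insert
vaddr=362: (2,6) not in TLB -> MISS, insert
vaddr=192: (1,4) in TLB -> HIT
vaddr=195: (1,4) in TLB -> HIT
vaddr=205: (1,4) in TLB -> HIT

Answer: MISS MISS HIT HIT HIT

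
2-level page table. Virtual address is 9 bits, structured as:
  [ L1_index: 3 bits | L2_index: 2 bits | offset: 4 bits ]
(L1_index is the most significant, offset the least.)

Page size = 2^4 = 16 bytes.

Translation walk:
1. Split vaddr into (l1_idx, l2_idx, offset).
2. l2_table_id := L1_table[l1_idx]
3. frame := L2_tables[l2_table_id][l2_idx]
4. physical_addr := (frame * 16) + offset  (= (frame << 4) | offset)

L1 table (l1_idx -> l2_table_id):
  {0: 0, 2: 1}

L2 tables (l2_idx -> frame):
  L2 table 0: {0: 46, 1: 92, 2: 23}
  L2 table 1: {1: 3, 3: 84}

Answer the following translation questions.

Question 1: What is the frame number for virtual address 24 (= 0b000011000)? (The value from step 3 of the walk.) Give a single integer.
Answer: 92

Derivation:
vaddr = 24: l1_idx=0, l2_idx=1
L1[0] = 0; L2[0][1] = 92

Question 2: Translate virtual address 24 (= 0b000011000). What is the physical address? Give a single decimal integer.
vaddr = 24 = 0b000011000
Split: l1_idx=0, l2_idx=1, offset=8
L1[0] = 0
L2[0][1] = 92
paddr = 92 * 16 + 8 = 1480

Answer: 1480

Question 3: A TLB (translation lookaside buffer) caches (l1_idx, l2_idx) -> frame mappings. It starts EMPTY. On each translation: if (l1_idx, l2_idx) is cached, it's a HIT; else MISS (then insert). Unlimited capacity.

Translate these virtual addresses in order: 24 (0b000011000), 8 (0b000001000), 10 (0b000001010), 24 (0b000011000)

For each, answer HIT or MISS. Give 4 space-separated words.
Answer: MISS MISS HIT HIT

Derivation:
vaddr=24: (0,1) not in TLB -> MISS, insert
vaddr=8: (0,0) not in TLB -> MISS, insert
vaddr=10: (0,0) in TLB -> HIT
vaddr=24: (0,1) in TLB -> HIT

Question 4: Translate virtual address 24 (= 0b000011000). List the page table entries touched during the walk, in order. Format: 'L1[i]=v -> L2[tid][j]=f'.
Answer: L1[0]=0 -> L2[0][1]=92

Derivation:
vaddr = 24 = 0b000011000
Split: l1_idx=0, l2_idx=1, offset=8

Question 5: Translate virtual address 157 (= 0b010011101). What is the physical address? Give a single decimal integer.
vaddr = 157 = 0b010011101
Split: l1_idx=2, l2_idx=1, offset=13
L1[2] = 1
L2[1][1] = 3
paddr = 3 * 16 + 13 = 61

Answer: 61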